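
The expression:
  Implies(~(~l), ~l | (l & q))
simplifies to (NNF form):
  q | ~l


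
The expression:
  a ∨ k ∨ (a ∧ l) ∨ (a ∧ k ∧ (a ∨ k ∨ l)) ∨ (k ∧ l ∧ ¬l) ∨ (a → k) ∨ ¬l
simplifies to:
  True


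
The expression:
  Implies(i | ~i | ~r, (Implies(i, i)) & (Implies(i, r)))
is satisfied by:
  {r: True, i: False}
  {i: False, r: False}
  {i: True, r: True}


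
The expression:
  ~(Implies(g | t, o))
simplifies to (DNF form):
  (g & ~o) | (t & ~o)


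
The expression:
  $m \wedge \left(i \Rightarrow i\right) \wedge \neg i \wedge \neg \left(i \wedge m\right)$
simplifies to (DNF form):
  $m \wedge \neg i$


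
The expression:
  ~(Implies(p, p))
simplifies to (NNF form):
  False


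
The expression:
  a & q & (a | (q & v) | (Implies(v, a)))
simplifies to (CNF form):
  a & q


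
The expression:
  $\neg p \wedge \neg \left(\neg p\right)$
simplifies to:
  $\text{False}$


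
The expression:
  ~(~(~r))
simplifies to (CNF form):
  ~r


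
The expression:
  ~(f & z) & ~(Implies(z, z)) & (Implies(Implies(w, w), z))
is never true.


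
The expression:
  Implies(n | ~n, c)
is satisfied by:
  {c: True}


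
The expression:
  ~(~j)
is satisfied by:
  {j: True}


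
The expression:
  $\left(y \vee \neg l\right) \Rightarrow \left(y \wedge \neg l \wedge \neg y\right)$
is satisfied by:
  {l: True, y: False}


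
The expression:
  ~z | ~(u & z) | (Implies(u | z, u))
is always true.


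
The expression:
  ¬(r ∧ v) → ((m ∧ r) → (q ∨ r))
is always true.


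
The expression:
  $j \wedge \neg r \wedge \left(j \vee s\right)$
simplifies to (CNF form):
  $j \wedge \neg r$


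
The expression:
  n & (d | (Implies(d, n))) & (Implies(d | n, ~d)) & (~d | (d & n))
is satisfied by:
  {n: True, d: False}


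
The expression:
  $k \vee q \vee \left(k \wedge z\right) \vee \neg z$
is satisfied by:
  {k: True, q: True, z: False}
  {k: True, z: False, q: False}
  {q: True, z: False, k: False}
  {q: False, z: False, k: False}
  {k: True, q: True, z: True}
  {k: True, z: True, q: False}
  {q: True, z: True, k: False}


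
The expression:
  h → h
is always true.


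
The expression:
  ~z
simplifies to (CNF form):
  ~z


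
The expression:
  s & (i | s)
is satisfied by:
  {s: True}


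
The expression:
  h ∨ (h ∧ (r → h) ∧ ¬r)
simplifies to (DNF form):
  h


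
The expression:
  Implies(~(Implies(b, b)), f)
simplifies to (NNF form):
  True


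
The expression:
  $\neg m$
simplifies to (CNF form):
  $\neg m$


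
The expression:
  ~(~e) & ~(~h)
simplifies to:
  e & h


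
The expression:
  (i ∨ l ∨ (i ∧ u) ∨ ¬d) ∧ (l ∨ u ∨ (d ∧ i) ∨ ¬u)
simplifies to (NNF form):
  i ∨ l ∨ ¬d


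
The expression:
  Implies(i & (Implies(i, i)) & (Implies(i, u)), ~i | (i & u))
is always true.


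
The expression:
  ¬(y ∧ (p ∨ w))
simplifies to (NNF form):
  (¬p ∧ ¬w) ∨ ¬y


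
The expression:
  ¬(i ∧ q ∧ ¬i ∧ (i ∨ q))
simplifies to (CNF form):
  True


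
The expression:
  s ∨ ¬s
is always true.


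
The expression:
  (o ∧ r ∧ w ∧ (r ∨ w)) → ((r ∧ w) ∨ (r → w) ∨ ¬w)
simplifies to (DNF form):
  True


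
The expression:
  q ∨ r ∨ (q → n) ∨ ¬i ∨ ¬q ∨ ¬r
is always true.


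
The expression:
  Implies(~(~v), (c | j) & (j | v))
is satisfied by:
  {c: True, j: True, v: False}
  {c: True, j: False, v: False}
  {j: True, c: False, v: False}
  {c: False, j: False, v: False}
  {c: True, v: True, j: True}
  {c: True, v: True, j: False}
  {v: True, j: True, c: False}


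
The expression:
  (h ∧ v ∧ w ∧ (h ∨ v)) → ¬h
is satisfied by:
  {w: False, v: False, h: False}
  {h: True, w: False, v: False}
  {v: True, w: False, h: False}
  {h: True, v: True, w: False}
  {w: True, h: False, v: False}
  {h: True, w: True, v: False}
  {v: True, w: True, h: False}


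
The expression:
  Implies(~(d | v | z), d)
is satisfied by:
  {d: True, z: True, v: True}
  {d: True, z: True, v: False}
  {d: True, v: True, z: False}
  {d: True, v: False, z: False}
  {z: True, v: True, d: False}
  {z: True, v: False, d: False}
  {v: True, z: False, d: False}


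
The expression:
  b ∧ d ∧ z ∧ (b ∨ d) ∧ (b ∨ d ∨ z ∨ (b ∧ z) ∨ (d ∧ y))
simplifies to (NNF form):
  b ∧ d ∧ z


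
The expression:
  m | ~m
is always true.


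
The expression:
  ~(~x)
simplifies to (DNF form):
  x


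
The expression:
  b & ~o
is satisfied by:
  {b: True, o: False}


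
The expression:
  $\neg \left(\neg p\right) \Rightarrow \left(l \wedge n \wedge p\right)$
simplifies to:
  $\left(l \wedge n\right) \vee \neg p$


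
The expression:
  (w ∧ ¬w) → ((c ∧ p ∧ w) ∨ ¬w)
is always true.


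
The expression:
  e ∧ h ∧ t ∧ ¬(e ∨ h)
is never true.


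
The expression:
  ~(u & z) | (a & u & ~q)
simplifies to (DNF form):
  ~u | ~z | (a & ~q)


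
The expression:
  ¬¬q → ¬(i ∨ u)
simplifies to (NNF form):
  (¬i ∧ ¬u) ∨ ¬q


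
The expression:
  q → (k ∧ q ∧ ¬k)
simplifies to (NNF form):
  ¬q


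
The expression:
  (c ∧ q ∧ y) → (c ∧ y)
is always true.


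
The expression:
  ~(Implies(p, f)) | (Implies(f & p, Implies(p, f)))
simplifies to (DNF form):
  True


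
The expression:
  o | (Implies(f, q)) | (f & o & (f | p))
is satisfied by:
  {q: True, o: True, f: False}
  {q: True, o: False, f: False}
  {o: True, q: False, f: False}
  {q: False, o: False, f: False}
  {f: True, q: True, o: True}
  {f: True, q: True, o: False}
  {f: True, o: True, q: False}


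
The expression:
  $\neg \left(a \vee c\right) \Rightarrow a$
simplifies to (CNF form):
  $a \vee c$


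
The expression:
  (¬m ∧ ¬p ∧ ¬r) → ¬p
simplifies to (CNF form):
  True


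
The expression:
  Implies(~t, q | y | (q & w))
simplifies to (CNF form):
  q | t | y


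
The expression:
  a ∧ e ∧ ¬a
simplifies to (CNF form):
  False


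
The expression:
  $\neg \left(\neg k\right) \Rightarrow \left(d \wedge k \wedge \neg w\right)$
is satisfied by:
  {d: True, k: False, w: False}
  {d: False, k: False, w: False}
  {w: True, d: True, k: False}
  {w: True, d: False, k: False}
  {k: True, d: True, w: False}


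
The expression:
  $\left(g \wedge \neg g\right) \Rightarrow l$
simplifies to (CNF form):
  $\text{True}$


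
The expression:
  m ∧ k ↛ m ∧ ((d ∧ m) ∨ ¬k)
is never true.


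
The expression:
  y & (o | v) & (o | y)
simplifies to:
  y & (o | v)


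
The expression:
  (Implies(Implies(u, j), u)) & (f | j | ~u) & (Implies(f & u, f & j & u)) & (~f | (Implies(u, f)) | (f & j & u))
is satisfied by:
  {j: True, u: True}


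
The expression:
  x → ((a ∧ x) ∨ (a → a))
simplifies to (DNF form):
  True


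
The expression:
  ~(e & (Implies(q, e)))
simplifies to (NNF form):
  ~e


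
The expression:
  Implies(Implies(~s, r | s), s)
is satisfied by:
  {s: True, r: False}
  {r: False, s: False}
  {r: True, s: True}


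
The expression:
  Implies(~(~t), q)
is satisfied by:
  {q: True, t: False}
  {t: False, q: False}
  {t: True, q: True}


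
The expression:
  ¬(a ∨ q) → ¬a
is always true.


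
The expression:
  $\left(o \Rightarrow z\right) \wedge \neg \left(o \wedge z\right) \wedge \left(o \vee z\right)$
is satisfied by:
  {z: True, o: False}


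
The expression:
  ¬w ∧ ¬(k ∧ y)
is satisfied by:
  {w: False, k: False, y: False}
  {y: True, w: False, k: False}
  {k: True, w: False, y: False}


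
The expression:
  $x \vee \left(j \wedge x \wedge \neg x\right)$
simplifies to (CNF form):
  $x$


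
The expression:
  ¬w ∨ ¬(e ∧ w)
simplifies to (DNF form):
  ¬e ∨ ¬w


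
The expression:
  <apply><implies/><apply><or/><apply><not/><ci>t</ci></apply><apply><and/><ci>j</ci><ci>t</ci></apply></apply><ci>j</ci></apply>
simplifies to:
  <apply><or/><ci>j</ci><ci>t</ci></apply>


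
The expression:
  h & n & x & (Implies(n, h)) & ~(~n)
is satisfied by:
  {h: True, x: True, n: True}


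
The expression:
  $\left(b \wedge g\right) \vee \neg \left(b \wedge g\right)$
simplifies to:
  $\text{True}$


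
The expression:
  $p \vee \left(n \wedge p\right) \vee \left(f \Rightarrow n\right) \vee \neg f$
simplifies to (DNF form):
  $n \vee p \vee \neg f$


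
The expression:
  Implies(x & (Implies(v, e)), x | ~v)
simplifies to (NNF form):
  True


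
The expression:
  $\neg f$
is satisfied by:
  {f: False}


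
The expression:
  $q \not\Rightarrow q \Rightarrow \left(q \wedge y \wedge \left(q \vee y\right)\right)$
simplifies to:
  $\text{True}$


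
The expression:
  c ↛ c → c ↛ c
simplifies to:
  True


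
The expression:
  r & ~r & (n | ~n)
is never true.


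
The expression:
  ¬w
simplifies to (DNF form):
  ¬w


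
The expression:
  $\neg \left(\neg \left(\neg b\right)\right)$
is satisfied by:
  {b: False}


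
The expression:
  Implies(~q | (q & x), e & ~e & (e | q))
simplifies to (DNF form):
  q & ~x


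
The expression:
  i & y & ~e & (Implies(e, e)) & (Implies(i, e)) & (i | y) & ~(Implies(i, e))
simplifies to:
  False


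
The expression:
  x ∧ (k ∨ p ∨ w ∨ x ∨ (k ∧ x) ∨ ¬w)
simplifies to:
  x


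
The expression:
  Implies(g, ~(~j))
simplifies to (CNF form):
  j | ~g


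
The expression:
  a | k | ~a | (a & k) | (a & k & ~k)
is always true.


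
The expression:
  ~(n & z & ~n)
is always true.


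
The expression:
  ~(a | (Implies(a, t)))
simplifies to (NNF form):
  False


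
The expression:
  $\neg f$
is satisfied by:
  {f: False}


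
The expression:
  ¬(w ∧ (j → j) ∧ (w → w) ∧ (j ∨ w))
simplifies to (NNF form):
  ¬w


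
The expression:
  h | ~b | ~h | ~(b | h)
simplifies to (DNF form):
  True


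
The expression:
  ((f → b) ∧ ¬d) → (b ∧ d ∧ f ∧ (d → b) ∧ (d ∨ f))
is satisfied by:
  {d: True, f: True, b: False}
  {d: True, f: False, b: False}
  {b: True, d: True, f: True}
  {b: True, d: True, f: False}
  {f: True, b: False, d: False}


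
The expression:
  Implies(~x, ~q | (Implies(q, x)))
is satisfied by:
  {x: True, q: False}
  {q: False, x: False}
  {q: True, x: True}


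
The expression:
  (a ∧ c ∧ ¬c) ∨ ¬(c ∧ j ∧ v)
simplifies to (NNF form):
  ¬c ∨ ¬j ∨ ¬v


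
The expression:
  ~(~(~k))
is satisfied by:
  {k: False}


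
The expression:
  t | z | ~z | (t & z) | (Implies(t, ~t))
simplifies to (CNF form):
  True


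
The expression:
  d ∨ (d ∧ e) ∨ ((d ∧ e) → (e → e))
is always true.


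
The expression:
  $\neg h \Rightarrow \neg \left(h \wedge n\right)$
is always true.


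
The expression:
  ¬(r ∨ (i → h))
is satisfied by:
  {i: True, r: False, h: False}


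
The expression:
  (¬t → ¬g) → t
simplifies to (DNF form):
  g ∨ t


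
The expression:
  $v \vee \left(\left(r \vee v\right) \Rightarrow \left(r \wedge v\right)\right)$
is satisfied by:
  {v: True, r: False}
  {r: False, v: False}
  {r: True, v: True}


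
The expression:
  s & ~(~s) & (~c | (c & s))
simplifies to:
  s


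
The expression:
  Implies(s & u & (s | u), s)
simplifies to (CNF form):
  True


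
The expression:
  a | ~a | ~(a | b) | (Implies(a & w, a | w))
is always true.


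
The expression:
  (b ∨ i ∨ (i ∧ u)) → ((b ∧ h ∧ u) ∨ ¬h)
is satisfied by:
  {u: True, i: False, h: False, b: False}
  {u: False, i: False, h: False, b: False}
  {b: True, u: True, i: False, h: False}
  {b: True, u: False, i: False, h: False}
  {i: True, u: True, b: False, h: False}
  {i: True, b: False, u: False, h: False}
  {b: True, i: True, u: True, h: False}
  {b: True, i: True, u: False, h: False}
  {h: True, u: True, i: False, b: False}
  {h: True, u: False, i: False, b: False}
  {b: True, h: True, u: True, i: False}
  {b: True, h: True, i: True, u: True}


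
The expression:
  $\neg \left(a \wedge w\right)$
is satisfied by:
  {w: False, a: False}
  {a: True, w: False}
  {w: True, a: False}


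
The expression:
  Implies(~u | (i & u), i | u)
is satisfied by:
  {i: True, u: True}
  {i: True, u: False}
  {u: True, i: False}


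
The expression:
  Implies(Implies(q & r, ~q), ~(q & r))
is always true.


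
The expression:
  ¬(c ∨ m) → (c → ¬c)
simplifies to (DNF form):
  True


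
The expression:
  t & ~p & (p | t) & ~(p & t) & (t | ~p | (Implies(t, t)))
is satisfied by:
  {t: True, p: False}


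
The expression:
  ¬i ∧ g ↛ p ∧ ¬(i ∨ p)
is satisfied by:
  {g: True, i: False, p: False}


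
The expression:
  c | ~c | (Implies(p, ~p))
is always true.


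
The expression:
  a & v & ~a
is never true.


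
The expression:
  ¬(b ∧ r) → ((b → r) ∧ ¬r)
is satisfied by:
  {b: False, r: False}
  {r: True, b: True}


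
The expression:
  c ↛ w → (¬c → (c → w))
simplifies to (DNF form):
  True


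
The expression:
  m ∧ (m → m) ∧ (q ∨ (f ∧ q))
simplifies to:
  m ∧ q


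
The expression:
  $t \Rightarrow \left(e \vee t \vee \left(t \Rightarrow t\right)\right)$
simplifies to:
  $\text{True}$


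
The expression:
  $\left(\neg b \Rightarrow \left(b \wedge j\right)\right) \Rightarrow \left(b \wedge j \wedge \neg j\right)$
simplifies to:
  $\neg b$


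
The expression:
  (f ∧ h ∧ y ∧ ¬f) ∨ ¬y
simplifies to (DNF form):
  ¬y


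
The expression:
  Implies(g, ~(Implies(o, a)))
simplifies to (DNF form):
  ~g | (o & ~a)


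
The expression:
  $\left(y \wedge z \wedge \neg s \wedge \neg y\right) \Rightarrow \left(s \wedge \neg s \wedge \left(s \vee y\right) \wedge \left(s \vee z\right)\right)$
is always true.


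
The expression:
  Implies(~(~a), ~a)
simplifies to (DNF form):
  ~a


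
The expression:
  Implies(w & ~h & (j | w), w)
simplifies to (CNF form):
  True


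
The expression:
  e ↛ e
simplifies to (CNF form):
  False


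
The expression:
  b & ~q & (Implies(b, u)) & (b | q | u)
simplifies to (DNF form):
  b & u & ~q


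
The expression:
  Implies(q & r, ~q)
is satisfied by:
  {q: False, r: False}
  {r: True, q: False}
  {q: True, r: False}


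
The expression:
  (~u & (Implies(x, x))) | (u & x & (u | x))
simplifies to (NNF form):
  x | ~u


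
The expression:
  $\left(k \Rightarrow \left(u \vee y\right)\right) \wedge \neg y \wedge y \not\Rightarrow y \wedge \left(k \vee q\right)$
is never true.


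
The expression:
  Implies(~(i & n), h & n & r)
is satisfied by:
  {i: True, h: True, r: True, n: True}
  {i: True, h: True, n: True, r: False}
  {i: True, r: True, n: True, h: False}
  {i: True, n: True, r: False, h: False}
  {h: True, r: True, n: True, i: False}


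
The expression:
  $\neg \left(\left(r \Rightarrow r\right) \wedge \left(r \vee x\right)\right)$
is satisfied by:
  {x: False, r: False}


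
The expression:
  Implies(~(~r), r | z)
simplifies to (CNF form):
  True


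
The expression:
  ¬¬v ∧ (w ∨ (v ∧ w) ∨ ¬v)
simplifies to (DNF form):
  v ∧ w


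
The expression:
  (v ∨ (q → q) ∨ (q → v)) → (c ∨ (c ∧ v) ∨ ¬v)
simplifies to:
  c ∨ ¬v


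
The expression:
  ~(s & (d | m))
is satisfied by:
  {m: False, s: False, d: False}
  {d: True, m: False, s: False}
  {m: True, d: False, s: False}
  {d: True, m: True, s: False}
  {s: True, d: False, m: False}


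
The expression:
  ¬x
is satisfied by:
  {x: False}


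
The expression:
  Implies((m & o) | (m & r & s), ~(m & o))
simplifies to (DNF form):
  ~m | ~o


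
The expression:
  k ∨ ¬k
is always true.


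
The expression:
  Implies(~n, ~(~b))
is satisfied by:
  {n: True, b: True}
  {n: True, b: False}
  {b: True, n: False}


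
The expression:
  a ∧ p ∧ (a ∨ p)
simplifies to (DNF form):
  a ∧ p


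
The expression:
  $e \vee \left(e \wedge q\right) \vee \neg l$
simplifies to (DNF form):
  $e \vee \neg l$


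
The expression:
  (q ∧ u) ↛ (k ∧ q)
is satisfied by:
  {u: True, q: True, k: False}


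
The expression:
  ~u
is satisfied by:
  {u: False}


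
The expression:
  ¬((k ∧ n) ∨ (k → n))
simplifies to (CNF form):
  k ∧ ¬n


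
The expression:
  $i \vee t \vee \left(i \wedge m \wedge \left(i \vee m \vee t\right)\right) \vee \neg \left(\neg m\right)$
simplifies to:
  $i \vee m \vee t$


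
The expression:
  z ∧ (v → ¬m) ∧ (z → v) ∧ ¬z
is never true.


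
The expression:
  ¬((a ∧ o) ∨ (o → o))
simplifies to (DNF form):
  False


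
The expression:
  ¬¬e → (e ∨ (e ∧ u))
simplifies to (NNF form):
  True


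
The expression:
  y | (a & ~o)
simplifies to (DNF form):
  y | (a & ~o)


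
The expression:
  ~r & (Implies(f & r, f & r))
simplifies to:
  ~r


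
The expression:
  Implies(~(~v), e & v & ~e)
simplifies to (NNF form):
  ~v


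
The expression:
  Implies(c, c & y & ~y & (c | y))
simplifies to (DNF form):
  ~c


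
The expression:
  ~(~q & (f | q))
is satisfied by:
  {q: True, f: False}
  {f: False, q: False}
  {f: True, q: True}


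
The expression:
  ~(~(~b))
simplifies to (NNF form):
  ~b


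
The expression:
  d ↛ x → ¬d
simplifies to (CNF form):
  x ∨ ¬d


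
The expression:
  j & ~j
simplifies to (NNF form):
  False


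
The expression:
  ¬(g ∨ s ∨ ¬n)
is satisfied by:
  {n: True, g: False, s: False}


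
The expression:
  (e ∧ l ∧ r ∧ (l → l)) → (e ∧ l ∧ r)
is always true.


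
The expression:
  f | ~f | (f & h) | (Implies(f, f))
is always true.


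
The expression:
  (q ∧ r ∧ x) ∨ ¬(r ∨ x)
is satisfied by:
  {q: True, r: False, x: False}
  {r: False, x: False, q: False}
  {x: True, q: True, r: True}


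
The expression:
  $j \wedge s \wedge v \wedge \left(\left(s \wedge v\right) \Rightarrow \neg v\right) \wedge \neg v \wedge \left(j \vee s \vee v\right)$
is never true.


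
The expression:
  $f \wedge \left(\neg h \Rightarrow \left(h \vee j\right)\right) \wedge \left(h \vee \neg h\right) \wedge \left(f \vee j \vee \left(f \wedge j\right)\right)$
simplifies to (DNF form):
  $\left(f \wedge h\right) \vee \left(f \wedge j\right)$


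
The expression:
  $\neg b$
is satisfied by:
  {b: False}


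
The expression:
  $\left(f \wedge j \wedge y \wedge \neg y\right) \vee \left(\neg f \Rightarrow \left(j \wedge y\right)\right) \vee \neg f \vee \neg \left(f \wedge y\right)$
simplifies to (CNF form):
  $\text{True}$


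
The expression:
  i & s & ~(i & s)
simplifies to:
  False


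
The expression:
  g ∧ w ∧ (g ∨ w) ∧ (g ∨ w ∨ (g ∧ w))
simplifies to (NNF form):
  g ∧ w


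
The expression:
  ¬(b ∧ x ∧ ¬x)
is always true.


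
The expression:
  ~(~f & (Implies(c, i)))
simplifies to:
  f | (c & ~i)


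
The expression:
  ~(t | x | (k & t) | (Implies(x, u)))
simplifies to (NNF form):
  False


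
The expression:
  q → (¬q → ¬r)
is always true.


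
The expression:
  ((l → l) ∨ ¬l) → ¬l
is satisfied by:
  {l: False}


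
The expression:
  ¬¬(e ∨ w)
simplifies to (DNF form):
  e ∨ w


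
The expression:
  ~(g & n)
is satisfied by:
  {g: False, n: False}
  {n: True, g: False}
  {g: True, n: False}


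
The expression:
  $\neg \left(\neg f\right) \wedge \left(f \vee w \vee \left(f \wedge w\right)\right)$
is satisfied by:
  {f: True}


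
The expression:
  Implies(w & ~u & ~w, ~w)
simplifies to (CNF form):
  True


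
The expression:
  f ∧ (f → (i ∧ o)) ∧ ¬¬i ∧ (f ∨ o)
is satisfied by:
  {i: True, f: True, o: True}


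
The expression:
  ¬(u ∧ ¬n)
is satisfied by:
  {n: True, u: False}
  {u: False, n: False}
  {u: True, n: True}


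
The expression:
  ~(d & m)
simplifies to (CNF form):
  ~d | ~m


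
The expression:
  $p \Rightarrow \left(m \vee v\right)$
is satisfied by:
  {m: True, v: True, p: False}
  {m: True, p: False, v: False}
  {v: True, p: False, m: False}
  {v: False, p: False, m: False}
  {m: True, v: True, p: True}
  {m: True, p: True, v: False}
  {v: True, p: True, m: False}


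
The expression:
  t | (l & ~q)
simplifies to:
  t | (l & ~q)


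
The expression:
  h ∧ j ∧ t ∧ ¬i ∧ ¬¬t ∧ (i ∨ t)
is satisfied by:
  {t: True, j: True, h: True, i: False}


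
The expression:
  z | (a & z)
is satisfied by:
  {z: True}


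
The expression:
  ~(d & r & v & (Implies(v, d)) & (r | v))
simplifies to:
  ~d | ~r | ~v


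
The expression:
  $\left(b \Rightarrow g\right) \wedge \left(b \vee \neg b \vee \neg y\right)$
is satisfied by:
  {g: True, b: False}
  {b: False, g: False}
  {b: True, g: True}


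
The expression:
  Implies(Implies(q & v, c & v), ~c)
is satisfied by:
  {c: False}


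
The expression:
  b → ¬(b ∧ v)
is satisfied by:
  {v: False, b: False}
  {b: True, v: False}
  {v: True, b: False}


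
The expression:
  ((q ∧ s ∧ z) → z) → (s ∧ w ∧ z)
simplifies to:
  s ∧ w ∧ z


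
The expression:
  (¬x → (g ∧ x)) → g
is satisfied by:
  {g: True, x: False}
  {x: False, g: False}
  {x: True, g: True}


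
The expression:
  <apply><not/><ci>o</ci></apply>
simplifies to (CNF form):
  <apply><not/><ci>o</ci></apply>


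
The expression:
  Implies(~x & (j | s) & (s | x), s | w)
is always true.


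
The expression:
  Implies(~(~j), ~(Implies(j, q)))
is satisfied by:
  {q: False, j: False}
  {j: True, q: False}
  {q: True, j: False}


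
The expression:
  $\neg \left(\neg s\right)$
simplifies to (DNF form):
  $s$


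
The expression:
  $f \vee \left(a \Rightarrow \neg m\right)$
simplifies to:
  $f \vee \neg a \vee \neg m$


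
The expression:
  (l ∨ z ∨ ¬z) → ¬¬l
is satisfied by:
  {l: True}


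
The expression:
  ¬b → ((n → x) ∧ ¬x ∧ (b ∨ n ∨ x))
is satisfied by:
  {b: True}


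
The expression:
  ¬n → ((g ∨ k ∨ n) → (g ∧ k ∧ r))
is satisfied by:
  {n: True, r: True, k: False, g: False}
  {n: True, r: False, k: False, g: False}
  {n: True, g: True, r: True, k: False}
  {n: True, g: True, r: False, k: False}
  {n: True, k: True, r: True, g: False}
  {n: True, k: True, r: False, g: False}
  {n: True, k: True, g: True, r: True}
  {n: True, k: True, g: True, r: False}
  {r: True, n: False, k: False, g: False}
  {n: False, r: False, k: False, g: False}
  {g: True, k: True, r: True, n: False}


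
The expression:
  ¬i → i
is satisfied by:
  {i: True}


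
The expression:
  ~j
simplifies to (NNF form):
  ~j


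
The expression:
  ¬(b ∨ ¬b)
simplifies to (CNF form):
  False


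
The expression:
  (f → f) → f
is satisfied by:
  {f: True}


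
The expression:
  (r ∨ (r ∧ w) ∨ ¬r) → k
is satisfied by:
  {k: True}


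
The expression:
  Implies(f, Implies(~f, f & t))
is always true.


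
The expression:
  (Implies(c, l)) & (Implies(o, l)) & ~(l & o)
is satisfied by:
  {l: True, c: False, o: False}
  {c: False, o: False, l: False}
  {l: True, c: True, o: False}


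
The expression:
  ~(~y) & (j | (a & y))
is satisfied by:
  {a: True, j: True, y: True}
  {a: True, y: True, j: False}
  {j: True, y: True, a: False}


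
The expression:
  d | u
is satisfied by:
  {d: True, u: True}
  {d: True, u: False}
  {u: True, d: False}


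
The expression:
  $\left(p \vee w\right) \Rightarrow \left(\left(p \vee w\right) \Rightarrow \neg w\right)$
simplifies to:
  $\neg w$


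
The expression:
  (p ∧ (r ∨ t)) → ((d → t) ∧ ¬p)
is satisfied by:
  {t: False, p: False, r: False}
  {r: True, t: False, p: False}
  {t: True, r: False, p: False}
  {r: True, t: True, p: False}
  {p: True, r: False, t: False}


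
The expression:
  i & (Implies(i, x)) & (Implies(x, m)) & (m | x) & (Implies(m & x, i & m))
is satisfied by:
  {m: True, x: True, i: True}


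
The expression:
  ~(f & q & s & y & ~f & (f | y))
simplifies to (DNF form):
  True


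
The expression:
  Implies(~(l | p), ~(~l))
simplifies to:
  l | p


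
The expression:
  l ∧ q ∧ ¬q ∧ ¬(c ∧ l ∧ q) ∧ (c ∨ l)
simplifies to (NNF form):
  False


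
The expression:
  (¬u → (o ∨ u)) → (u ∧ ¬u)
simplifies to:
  ¬o ∧ ¬u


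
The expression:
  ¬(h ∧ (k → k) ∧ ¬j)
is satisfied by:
  {j: True, h: False}
  {h: False, j: False}
  {h: True, j: True}


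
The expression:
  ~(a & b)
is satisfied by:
  {a: False, b: False}
  {b: True, a: False}
  {a: True, b: False}


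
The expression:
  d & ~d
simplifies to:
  False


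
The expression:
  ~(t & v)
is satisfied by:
  {v: False, t: False}
  {t: True, v: False}
  {v: True, t: False}


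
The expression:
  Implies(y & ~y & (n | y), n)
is always true.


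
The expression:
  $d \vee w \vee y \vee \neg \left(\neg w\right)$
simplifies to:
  $d \vee w \vee y$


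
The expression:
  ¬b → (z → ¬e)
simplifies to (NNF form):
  b ∨ ¬e ∨ ¬z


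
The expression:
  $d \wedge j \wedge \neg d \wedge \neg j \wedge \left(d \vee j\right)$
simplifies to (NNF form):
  $\text{False}$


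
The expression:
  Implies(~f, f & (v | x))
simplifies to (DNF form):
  f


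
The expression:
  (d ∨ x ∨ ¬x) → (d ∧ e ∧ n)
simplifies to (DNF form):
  d ∧ e ∧ n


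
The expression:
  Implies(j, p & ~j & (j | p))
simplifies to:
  ~j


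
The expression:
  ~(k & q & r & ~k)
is always true.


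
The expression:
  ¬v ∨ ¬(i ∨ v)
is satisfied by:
  {v: False}


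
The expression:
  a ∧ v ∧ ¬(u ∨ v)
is never true.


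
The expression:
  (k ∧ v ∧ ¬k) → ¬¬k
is always true.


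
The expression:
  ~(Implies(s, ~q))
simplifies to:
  q & s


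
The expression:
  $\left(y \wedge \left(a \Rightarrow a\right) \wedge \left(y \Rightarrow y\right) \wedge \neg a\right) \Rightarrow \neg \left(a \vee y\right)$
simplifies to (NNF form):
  $a \vee \neg y$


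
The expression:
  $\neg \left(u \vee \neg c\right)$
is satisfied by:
  {c: True, u: False}


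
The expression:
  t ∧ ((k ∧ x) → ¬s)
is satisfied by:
  {t: True, s: False, k: False, x: False}
  {t: True, x: True, s: False, k: False}
  {t: True, k: True, s: False, x: False}
  {t: True, x: True, k: True, s: False}
  {t: True, s: True, k: False, x: False}
  {t: True, x: True, s: True, k: False}
  {t: True, k: True, s: True, x: False}


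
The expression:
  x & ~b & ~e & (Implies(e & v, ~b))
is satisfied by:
  {x: True, e: False, b: False}


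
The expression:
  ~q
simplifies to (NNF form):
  ~q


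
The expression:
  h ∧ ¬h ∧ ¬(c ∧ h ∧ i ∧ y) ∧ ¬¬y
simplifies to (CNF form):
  False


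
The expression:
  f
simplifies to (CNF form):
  f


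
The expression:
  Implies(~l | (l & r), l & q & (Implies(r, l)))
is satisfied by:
  {q: True, l: True, r: False}
  {l: True, r: False, q: False}
  {r: True, q: True, l: True}


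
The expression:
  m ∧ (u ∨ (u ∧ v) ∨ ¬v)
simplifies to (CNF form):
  m ∧ (u ∨ ¬v)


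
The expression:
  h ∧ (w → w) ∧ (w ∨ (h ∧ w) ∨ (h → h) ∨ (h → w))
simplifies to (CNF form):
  h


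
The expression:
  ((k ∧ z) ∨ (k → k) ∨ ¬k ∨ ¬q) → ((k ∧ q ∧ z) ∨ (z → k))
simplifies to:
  k ∨ ¬z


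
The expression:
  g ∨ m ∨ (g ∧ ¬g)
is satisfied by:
  {m: True, g: True}
  {m: True, g: False}
  {g: True, m: False}


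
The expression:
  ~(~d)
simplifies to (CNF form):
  d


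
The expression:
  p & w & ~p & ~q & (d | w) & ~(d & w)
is never true.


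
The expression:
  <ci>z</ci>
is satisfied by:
  {z: True}


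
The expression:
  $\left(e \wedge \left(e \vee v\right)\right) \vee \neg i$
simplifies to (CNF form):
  $e \vee \neg i$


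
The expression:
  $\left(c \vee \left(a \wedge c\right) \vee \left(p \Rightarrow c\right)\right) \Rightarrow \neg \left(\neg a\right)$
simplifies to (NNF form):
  $a \vee \left(p \wedge \neg c\right)$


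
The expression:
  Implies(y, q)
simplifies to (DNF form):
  q | ~y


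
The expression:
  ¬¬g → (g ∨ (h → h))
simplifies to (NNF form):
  True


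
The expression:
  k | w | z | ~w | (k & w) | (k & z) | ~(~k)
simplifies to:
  True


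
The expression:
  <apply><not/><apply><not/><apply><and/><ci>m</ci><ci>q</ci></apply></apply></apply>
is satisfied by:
  {m: True, q: True}


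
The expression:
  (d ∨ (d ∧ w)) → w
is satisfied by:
  {w: True, d: False}
  {d: False, w: False}
  {d: True, w: True}


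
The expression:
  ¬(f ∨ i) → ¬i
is always true.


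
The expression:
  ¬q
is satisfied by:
  {q: False}


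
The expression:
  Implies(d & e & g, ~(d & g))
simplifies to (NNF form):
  ~d | ~e | ~g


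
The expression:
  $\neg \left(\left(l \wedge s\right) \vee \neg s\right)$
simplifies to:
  $s \wedge \neg l$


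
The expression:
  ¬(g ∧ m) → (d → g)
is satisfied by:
  {g: True, d: False}
  {d: False, g: False}
  {d: True, g: True}


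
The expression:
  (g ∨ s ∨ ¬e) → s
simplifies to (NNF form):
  s ∨ (e ∧ ¬g)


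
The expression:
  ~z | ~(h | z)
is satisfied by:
  {z: False}


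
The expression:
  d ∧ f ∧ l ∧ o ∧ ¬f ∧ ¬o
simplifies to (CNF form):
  False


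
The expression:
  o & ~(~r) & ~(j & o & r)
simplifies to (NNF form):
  o & r & ~j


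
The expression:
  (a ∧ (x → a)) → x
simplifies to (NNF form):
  x ∨ ¬a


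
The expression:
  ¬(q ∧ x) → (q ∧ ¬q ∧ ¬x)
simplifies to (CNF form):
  q ∧ x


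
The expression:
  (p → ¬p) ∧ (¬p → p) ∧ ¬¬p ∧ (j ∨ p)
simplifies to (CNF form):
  False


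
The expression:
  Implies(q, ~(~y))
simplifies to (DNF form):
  y | ~q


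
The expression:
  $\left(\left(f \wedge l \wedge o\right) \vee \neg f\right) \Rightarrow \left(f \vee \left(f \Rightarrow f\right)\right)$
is always true.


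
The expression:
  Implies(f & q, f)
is always true.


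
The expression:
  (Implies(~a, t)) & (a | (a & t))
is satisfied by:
  {a: True}


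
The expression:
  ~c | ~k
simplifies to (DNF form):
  ~c | ~k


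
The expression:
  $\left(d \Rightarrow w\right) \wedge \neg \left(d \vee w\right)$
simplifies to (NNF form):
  $\neg d \wedge \neg w$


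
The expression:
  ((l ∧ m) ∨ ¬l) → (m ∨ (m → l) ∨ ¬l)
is always true.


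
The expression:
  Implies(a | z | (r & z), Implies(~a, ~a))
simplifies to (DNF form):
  True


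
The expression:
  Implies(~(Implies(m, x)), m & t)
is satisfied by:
  {x: True, t: True, m: False}
  {x: True, m: False, t: False}
  {t: True, m: False, x: False}
  {t: False, m: False, x: False}
  {x: True, t: True, m: True}
  {x: True, m: True, t: False}
  {t: True, m: True, x: False}


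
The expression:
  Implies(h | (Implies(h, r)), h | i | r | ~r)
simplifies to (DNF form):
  True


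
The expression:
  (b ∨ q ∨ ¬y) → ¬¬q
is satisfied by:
  {y: True, q: True, b: False}
  {q: True, b: False, y: False}
  {y: True, q: True, b: True}
  {q: True, b: True, y: False}
  {y: True, b: False, q: False}


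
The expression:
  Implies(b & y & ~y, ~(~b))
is always true.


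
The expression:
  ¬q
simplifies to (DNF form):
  ¬q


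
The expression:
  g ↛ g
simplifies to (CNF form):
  False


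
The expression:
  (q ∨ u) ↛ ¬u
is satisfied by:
  {u: True}


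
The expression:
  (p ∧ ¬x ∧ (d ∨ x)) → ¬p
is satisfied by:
  {x: True, p: False, d: False}
  {p: False, d: False, x: False}
  {x: True, d: True, p: False}
  {d: True, p: False, x: False}
  {x: True, p: True, d: False}
  {p: True, x: False, d: False}
  {x: True, d: True, p: True}


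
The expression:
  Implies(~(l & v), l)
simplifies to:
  l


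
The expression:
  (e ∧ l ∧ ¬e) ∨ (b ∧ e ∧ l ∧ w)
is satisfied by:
  {e: True, w: True, b: True, l: True}


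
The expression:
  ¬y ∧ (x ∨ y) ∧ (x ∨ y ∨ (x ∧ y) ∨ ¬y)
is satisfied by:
  {x: True, y: False}


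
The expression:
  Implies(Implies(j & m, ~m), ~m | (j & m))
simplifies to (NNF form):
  j | ~m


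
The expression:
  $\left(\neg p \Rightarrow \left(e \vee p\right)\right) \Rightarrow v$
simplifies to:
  $v \vee \left(\neg e \wedge \neg p\right)$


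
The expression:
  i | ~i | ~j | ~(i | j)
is always true.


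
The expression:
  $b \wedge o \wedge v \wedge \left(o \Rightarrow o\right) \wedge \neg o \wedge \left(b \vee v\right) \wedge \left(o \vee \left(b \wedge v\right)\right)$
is never true.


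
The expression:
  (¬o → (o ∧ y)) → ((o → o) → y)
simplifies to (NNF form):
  y ∨ ¬o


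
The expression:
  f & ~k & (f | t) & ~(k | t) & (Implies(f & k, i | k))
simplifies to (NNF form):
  f & ~k & ~t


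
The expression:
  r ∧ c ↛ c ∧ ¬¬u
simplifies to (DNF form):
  False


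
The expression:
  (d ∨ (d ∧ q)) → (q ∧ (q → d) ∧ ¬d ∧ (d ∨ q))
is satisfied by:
  {d: False}


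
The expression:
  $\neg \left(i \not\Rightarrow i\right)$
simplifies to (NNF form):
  $\text{True}$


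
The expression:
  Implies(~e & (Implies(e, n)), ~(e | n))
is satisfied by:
  {e: True, n: False}
  {n: False, e: False}
  {n: True, e: True}


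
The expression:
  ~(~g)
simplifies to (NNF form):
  g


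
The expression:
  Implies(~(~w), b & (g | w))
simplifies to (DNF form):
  b | ~w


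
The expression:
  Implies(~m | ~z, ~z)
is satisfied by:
  {m: True, z: False}
  {z: False, m: False}
  {z: True, m: True}


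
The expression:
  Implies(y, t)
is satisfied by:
  {t: True, y: False}
  {y: False, t: False}
  {y: True, t: True}


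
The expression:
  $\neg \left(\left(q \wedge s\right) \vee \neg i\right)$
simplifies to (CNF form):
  $i \wedge \left(\neg q \vee \neg s\right)$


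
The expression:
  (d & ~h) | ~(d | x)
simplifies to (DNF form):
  (d & ~h) | (~d & ~x)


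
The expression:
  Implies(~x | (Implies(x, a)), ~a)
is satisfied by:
  {a: False}


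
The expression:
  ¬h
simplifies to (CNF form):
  ¬h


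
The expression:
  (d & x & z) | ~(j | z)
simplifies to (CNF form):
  (d | ~z) & (x | ~z) & (z | ~j)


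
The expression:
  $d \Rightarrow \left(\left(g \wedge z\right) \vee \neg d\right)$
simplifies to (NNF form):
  $\left(g \wedge z\right) \vee \neg d$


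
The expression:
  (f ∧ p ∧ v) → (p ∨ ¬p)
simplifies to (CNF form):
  True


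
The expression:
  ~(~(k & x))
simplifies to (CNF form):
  k & x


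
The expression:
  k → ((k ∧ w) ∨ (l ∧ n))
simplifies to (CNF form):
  (l ∨ w ∨ ¬k) ∧ (n ∨ w ∨ ¬k)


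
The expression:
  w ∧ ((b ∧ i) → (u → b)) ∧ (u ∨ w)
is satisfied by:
  {w: True}


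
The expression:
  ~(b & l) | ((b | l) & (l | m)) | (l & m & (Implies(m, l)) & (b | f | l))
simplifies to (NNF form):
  True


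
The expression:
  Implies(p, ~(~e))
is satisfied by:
  {e: True, p: False}
  {p: False, e: False}
  {p: True, e: True}


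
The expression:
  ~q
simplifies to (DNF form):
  ~q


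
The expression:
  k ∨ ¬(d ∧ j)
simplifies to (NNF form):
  k ∨ ¬d ∨ ¬j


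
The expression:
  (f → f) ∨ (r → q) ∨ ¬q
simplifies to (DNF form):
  True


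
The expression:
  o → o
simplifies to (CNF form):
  True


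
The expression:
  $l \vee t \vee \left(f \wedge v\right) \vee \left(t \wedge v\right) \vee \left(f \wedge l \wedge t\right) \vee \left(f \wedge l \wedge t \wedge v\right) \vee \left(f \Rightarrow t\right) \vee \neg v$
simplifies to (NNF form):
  $\text{True}$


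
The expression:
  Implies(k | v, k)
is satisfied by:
  {k: True, v: False}
  {v: False, k: False}
  {v: True, k: True}


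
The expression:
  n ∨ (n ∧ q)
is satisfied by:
  {n: True}


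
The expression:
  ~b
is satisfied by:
  {b: False}


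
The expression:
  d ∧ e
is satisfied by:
  {e: True, d: True}


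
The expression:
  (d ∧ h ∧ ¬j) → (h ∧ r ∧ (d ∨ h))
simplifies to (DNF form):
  j ∨ r ∨ ¬d ∨ ¬h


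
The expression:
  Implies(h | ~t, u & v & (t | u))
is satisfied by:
  {v: True, t: True, u: True, h: False}
  {v: True, t: True, u: False, h: False}
  {v: True, u: True, t: False, h: False}
  {t: True, u: True, v: False, h: False}
  {t: True, v: False, u: False, h: False}
  {v: True, h: True, t: True, u: True}
  {v: True, h: True, u: True, t: False}


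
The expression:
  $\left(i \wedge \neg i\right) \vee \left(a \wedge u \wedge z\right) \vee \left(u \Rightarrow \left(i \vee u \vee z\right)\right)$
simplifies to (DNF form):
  $\text{True}$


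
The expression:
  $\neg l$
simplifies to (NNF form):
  $\neg l$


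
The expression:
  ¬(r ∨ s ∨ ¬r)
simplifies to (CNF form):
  False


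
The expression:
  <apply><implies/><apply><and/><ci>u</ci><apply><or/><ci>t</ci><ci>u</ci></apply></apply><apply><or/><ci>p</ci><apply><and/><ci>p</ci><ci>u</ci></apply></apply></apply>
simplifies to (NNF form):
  <apply><or/><ci>p</ci><apply><not/><ci>u</ci></apply></apply>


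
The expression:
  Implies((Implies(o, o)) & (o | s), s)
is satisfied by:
  {s: True, o: False}
  {o: False, s: False}
  {o: True, s: True}


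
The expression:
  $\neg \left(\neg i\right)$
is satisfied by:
  {i: True}


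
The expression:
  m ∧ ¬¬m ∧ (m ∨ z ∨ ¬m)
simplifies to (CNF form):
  m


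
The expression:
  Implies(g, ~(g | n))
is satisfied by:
  {g: False}


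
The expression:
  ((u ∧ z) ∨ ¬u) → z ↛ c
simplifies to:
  (u ∧ ¬z) ∨ (z ∧ ¬c)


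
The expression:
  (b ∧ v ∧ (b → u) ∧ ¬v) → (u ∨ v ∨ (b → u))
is always true.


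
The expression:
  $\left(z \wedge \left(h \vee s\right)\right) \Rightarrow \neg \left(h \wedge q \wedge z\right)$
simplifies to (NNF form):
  $\neg h \vee \neg q \vee \neg z$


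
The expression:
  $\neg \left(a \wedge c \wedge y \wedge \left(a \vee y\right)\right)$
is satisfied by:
  {c: False, y: False, a: False}
  {a: True, c: False, y: False}
  {y: True, c: False, a: False}
  {a: True, y: True, c: False}
  {c: True, a: False, y: False}
  {a: True, c: True, y: False}
  {y: True, c: True, a: False}


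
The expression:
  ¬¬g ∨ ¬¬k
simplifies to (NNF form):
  g ∨ k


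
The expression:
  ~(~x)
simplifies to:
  x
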